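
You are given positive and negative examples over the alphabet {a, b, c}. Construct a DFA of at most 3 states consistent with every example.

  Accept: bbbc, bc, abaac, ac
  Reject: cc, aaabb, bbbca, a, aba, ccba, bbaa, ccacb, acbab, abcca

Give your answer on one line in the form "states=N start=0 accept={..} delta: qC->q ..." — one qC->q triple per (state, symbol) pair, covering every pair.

states=2 start=0 accept={1} delta: 0a->0 0b->0 0c->1 1a->0 1b->0 1c->0

Grow the machine one transition at a time. Run the examples from 0; the earliest place one falls off (shortest prefix, ties alphabetical) gets sent to the lowest-numbered state that keeps every Accept/Reject pair distinguishable — a pair clashes when both reach the same state with identical unread suffix — and to a fresh state only if none does.
a: 0a undefined. 0a->0: ok.
b: 0b undefined. 0b->0: ok.
c: 0c undefined. 0c->0: no, bbbc/cc meet in 0. Open state 1: 0c->1.
cc: 1c undefined. 1c->0: ok.
acb: 1b undefined. 1b->0: ok.
bbbca: 1a undefined. 1a->0: ok.
All examples now run through 2 states with every (state, symbol) defined. Accept strings end in {1}, Reject strings end in {0}; accept={1}.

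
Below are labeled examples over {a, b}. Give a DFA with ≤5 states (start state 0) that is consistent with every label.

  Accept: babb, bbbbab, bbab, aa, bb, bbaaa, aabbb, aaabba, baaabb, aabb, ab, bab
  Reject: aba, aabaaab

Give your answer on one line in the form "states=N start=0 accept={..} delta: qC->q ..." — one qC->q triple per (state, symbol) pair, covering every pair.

states=4 start=0 accept={0,1} delta: 0a->0 0b->1 1a->2 1b->0 2a->3 2b->0 3a->3 3b->2

Fold the examples into a partial DFA from state 0: repeatedly fix the first undefined (state, symbol) met by the shortest-then-alphabetical prefix, trying targets in increasing order and rejecting any under which an Accept and a Reject string meet in one state with the same remainder; add a state when all current targets are rejected. Accepting states are where Accept strings end.
a: 0a undefined. 0a->0: ok.
b: 0b undefined. 0b->0: no, babb/aba meet in 0. Open state 1: 0b->1.
ba: 1a undefined. 1a->0: no, aa/aba meet in 0. 1a->1: no, bb/aabaaab meet in 1 with "b" left. Open state 2: 1a->2.
bb: 1b undefined. 1b->0: ok.
baa: 2a undefined. 2a->0: no, bbbbab/aabaaab meet in 1. 2a->1: no, bab/aabaaab meet in 2 with "b" left. 2a->2: no, bab/aabaaab meet in 2 with "b" left. Open state 3: 2a->3.
bab: 2b undefined. 2b->0: ok.
baaa: 3a undefined. 3a->0: no, babb/aabaaab meet in 1. 3a->1: no, aa/aabaaab meet in 0. 3a->2: no, aa/aabaaab meet in 0. 3a->3: ok.
baaab: 3b undefined. 3b->0: no, aa/aabaaab meet in 0. 3b->1: no, babb/aabaaab meet in 1. 3b->2: ok.
All examples now run through 4 states with every (state, symbol) defined. Accept strings end in {0,1}, Reject strings end in {2}; accept={0,1}.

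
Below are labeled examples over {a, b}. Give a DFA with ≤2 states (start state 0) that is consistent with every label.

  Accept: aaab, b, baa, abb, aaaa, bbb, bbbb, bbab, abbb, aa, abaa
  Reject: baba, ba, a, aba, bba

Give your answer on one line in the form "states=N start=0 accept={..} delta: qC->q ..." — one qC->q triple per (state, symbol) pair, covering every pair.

states=2 start=0 accept={0} delta: 0a->1 0b->0 1a->0 1b->0

Grow the machine one transition at a time. Run the examples from 0; the earliest place one falls off (shortest prefix, ties alphabetical) gets sent to the lowest-numbered state that keeps every Accept/Reject pair distinguishable — a pair clashes when both reach the same state with identical unread suffix — and to a fresh state only if none does.
a: 0a undefined. 0a->0: no, aaaa/a meet in 0. Open state 1: 0a->1.
b: 0b undefined. 0b->0: ok.
aa: 1a undefined. 1a->0: ok.
ab: 1b undefined. 1b->0: ok.
All examples now run through 2 states with every (state, symbol) defined. Accept strings end in {0}, Reject strings end in {1}; accept={0}.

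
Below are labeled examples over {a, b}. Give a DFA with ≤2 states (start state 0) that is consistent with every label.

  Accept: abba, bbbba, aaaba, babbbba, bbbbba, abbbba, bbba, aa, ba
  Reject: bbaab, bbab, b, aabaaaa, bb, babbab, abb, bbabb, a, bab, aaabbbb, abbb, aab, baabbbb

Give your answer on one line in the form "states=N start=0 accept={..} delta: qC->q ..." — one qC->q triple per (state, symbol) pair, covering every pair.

states=2 start=0 accept={0} delta: 0a->1 0b->1 1a->0 1b->1

State merging on the prefix tree: take the shortest (then alphabetical) example prefix whose next move is undefined and point that move at state 0, else 1, else 2, ...; a target is out if some Accept/Reject pair would then sit in one state with the same input left (inseparable). If every existing state is out, open a new one.
a: 0a undefined. 0a->0: no, aa/a meet in 0. Open state 1: 0a->1.
b: 0b undefined. 0b->0: no, bbbba/a meet in 1. 0b->1: ok.
aa: 1a undefined. 1a->0: ok.
ab: 1b undefined. 1b->0: no, abba/bbab meet in 0. 1b->1: ok.
All examples now run through 2 states with every (state, symbol) defined. Accept strings end in {0}, Reject strings end in {1}; accept={0}.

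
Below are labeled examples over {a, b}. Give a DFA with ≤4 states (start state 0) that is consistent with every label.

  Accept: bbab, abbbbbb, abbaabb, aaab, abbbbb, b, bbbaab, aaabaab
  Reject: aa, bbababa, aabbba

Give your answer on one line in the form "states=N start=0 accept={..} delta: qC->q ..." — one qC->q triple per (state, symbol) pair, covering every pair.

Grow the machine one transition at a time. Run the examples from 0; the earliest place one falls off (shortest prefix, ties alphabetical) gets sent to the lowest-numbered state that keeps every Accept/Reject pair distinguishable — a pair clashes when both reach the same state with identical unread suffix — and to a fresh state only if none does.
a: 0a undefined. 0a->0: ok.
b: 0b undefined. 0b->0: no, bbab/aa meet in 0. Open state 1: 0b->1.
bb: 1b undefined. 1b->0: no, abbbbbb/aa meet in 0. 1b->1: ok.
bba: 1a undefined. 1a->0: ok.
All examples now run through 2 states with every (state, symbol) defined. Accept strings end in {1}, Reject strings end in {0}; accept={1}.

states=2 start=0 accept={1} delta: 0a->0 0b->1 1a->0 1b->1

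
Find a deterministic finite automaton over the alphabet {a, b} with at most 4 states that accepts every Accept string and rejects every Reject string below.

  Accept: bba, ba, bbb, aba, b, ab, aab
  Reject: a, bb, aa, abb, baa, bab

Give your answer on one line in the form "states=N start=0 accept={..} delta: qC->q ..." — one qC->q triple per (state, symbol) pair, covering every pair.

states=4 start=0 accept={1,2} delta: 0a->0 0b->1 1a->2 1b->3 2a->0 2b->0 3a->1 3b->1

Fold the examples into a partial DFA from state 0: repeatedly fix the first undefined (state, symbol) met by the shortest-then-alphabetical prefix, trying targets in increasing order and rejecting any under which an Accept and a Reject string meet in one state with the same remainder; add a state when all current targets are rejected. Accepting states are where Accept strings end.
a: 0a undefined. 0a->0: ok.
b: 0b undefined. 0b->0: no, bba/a meet in 0. Open state 1: 0b->1.
ba: 1a undefined. 1a->0: no, ba/a meet in 0. 1a->1: no, ba/baa meet in 1. Open state 2: 1a->2.
bb: 1b undefined. 1b->0: no, bba/a meet in 0. 1b->1: no, bbb/bb meet in 1. 1b->2: no, bba/baa meet in 2 with "a" left. Open state 3: 1b->3.
baa: 2a undefined. 2a->0: ok.
bab: 2b undefined. 2b->0: ok.
bba: 3a undefined. 3a->0: no, bba/a meet in 0. 3a->1: ok.
bbb: 3b undefined. 3b->0: no, bbb/a meet in 0. 3b->1: ok.
All examples now run through 4 states with every (state, symbol) defined. Accept strings end in {1,2}, Reject strings end in {0,3}; accept={1,2}.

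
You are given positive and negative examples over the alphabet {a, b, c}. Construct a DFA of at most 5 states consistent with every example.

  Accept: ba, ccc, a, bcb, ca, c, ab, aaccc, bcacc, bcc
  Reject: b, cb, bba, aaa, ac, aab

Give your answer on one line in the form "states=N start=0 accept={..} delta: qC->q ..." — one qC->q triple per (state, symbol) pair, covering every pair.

State merging on the prefix tree: take the shortest (then alphabetical) example prefix whose next move is undefined and point that move at state 0, else 1, else 2, ...; a target is out if some Accept/Reject pair would then sit in one state with the same input left (inseparable). If every existing state is out, open a new one.
a: 0a undefined. 0a->0: no, a/aaa meet in 0. Open state 1: 0a->1.
b: 0b undefined. 0b->0: no, ba/bba meet in 1. 0b->1: no, a/b meet in 1. Open state 2: 0b->2.
c: 0c undefined. 0c->0: ok.
aa: 1a undefined. 1a->0: no, a/aaa meet in 1. 1a->1: no, a/aaa meet in 1. 1a->2: no, ba/aaa meet in 2 with "a" left. Open state 3: 1a->3.
ab: 1b undefined. 1b->0: ok.
ac: 1c undefined. 1c->0: no, ccc/ac meet in 0. 1c->1: no, a/ac meet in 1. 1c->2: ok.
ba: 2a undefined. 2a->0: ok.
bb: 2b undefined. 2b->0: no, a/bba meet in 1. 2b->1: ok.
bc: 2c undefined. 2c->0: no, bcb/b meet in 2. 2c->1: no, bcc/b meet in 2. 2c->2: no, bcc/b meet in 2. 2c->3: no, bcb/aab meet in 3 with "b" left. Open state 4: 2c->4.
aaa: 3a undefined. 3a->0: no, ba/aaa meet in 0. 3a->1: no, a/aaa meet in 1. 3a->2: ok.
aab: 3b undefined. 3b->0: no, ba/aab meet in 0. 3b->1: no, a/aab meet in 1. 3b->2: ok.
aac: 3c undefined. 3c->0: ok.
bca: 4a undefined. 4a->0: ok.
bcb: 4b undefined. 4b->0: ok.
bcc: 4c undefined. 4c->0: ok.
All examples now run through 5 states with every (state, symbol) defined. Accept strings end in {0,1}, Reject strings end in {2,3}; accept={0,1}.

states=5 start=0 accept={0,1} delta: 0a->1 0b->2 0c->0 1a->3 1b->0 1c->2 2a->0 2b->1 2c->4 3a->2 3b->2 3c->0 4a->0 4b->0 4c->0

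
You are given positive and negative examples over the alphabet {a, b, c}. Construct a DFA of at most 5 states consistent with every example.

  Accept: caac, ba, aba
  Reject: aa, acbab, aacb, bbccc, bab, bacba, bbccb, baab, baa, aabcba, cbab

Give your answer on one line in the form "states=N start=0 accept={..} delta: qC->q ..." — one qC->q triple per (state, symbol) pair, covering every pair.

State merging on the prefix tree: take the shortest (then alphabetical) example prefix whose next move is undefined and point that move at state 0, else 1, else 2, ...; a target is out if some Accept/Reject pair would then sit in one state with the same input left (inseparable). If every existing state is out, open a new one.
a: 0a undefined. 0a->0: ok.
b: 0b undefined. 0b->0: no, ba/aa meet in 0. Open state 1: 0b->1.
c: 0c undefined. 0c->0: no, caac/aa meet in 0. 0c->1: ok.
ba: 1a undefined. 1a->0: no, caac/bab meet in 1. 1a->1: no, ba/baa meet in 1. Open state 2: 1a->2.
bb: 1b undefined. 1b->0: ok.
baa: 2a undefined. 2a->0: no, caac/acbab meet in 1. 2a->1: ok.
bab: 2b undefined. 2b->0: ok.
bac: 2c undefined. 2c->0: no, ba/bacba meet in 2. 2c->1: ok.
aabc: 1c undefined. 1c->0: no, caac/aa meet in 0. 1c->1: no, caac/acbab meet in 1. 1c->2: ok.
All examples now run through 3 states with every (state, symbol) defined. Accept strings end in {2}, Reject strings end in {0,1}; accept={2}.

states=3 start=0 accept={2} delta: 0a->0 0b->1 0c->1 1a->2 1b->0 1c->2 2a->1 2b->0 2c->1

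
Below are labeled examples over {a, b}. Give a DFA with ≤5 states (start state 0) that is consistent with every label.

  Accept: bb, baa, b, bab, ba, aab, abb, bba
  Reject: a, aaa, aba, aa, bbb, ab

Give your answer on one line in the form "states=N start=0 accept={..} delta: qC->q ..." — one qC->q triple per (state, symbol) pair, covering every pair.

Grow the machine one transition at a time. Run the examples from 0; the earliest place one falls off (shortest prefix, ties alphabetical) gets sent to the lowest-numbered state that keeps every Accept/Reject pair distinguishable — a pair clashes when both reach the same state with identical unread suffix — and to a fresh state only if none does.
a: 0a undefined. 0a->0: no, b/ab meet in 0 with "b" left. Open state 1: 0a->1.
b: 0b undefined. 0b->0: no, bb/bbb meet in 0. 0b->1: no, bb/ab meet in 1 with "b" left. Open state 2: 0b->2.
aa: 1a undefined. 1a->0: ok.
ab: 1b undefined. 1b->0: ok.
ba: 2a undefined. 2a->0: no, baa/a meet in 1. 2a->1: no, baa/aa meet in 0. 2a->2: ok.
bb: 2b undefined. 2b->0: no, bb/aa meet in 0. 2b->1: no, bb/a meet in 1. 2b->2: no, bb/bbb meet in 2. Open state 3: 2b->3.
bba: 3a undefined. 3a->0: no, bba/aa meet in 0. 3a->1: no, bba/a meet in 1. 3a->2: ok.
bbb: 3b undefined. 3b->0: ok.
All examples now run through 4 states with every (state, symbol) defined. Accept strings end in {2,3}, Reject strings end in {0,1}; accept={2,3}.

states=4 start=0 accept={2,3} delta: 0a->1 0b->2 1a->0 1b->0 2a->2 2b->3 3a->2 3b->0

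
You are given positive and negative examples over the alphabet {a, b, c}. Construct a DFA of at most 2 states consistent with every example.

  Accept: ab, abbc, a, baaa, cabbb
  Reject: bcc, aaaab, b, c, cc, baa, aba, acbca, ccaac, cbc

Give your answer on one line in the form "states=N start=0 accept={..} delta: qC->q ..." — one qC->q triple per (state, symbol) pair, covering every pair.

states=2 start=0 accept={1} delta: 0a->1 0b->0 0c->0 1a->0 1b->1 1c->1

Fold the examples into a partial DFA from state 0: repeatedly fix the first undefined (state, symbol) met by the shortest-then-alphabetical prefix, trying targets in increasing order and rejecting any under which an Accept and a Reject string meet in one state with the same remainder; add a state when all current targets are rejected. Accepting states are where Accept strings end.
a: 0a undefined. 0a->0: no, ab/aaaab meet in 0 with "b" left. Open state 1: 0a->1.
b: 0b undefined. 0b->0: ok.
c: 0c undefined. 0c->0: ok.
aa: 1a undefined. 1a->0: ok.
ab: 1b undefined. 1b->0: no, ab/bcc meet in 0. 1b->1: ok.
ac: 1c undefined. 1c->0: no, ab/acbca meet in 1. 1c->1: ok.
All examples now run through 2 states with every (state, symbol) defined. Accept strings end in {1}, Reject strings end in {0}; accept={1}.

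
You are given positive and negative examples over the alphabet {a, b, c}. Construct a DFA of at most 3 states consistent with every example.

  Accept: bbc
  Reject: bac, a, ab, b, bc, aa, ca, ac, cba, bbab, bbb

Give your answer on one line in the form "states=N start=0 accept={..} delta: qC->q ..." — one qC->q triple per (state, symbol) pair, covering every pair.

states=3 start=0 accept={2} delta: 0a->0 0b->1 0c->0 1a->0 1b->2 1c->0 2a->0 2b->0 2c->2

Fold the examples into a partial DFA from state 0: repeatedly fix the first undefined (state, symbol) met by the shortest-then-alphabetical prefix, trying targets in increasing order and rejecting any under which an Accept and a Reject string meet in one state with the same remainder; add a state when all current targets are rejected. Accepting states are where Accept strings end.
a: 0a undefined. 0a->0: ok.
b: 0b undefined. 0b->0: no, bbc/bac meet in 0 with "c" left. Open state 1: 0b->1.
c: 0c undefined. 0c->0: ok.
ba: 1a undefined. 1a->0: ok.
bb: 1b undefined. 1b->0: no, bbc/bac meet in 0. 1b->1: no, bbc/bc meet in 1 with "c" left. Open state 2: 1b->2.
bc: 1c undefined. 1c->0: ok.
bba: 2a undefined. 2a->0: ok.
bbb: 2b undefined. 2b->0: ok.
bbc: 2c undefined. 2c->0: no, bbc/bac meet in 0. 2c->1: no, bbc/ab meet in 1. 2c->2: ok.
All examples now run through 3 states with every (state, symbol) defined. Accept strings end in {2}, Reject strings end in {0,1}; accept={2}.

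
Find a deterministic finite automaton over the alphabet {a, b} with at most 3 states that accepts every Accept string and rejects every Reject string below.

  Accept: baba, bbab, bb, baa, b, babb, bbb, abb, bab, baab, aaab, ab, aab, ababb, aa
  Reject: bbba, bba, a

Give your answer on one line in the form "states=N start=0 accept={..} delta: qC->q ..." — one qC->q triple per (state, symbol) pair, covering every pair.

Grow the machine one transition at a time. Run the examples from 0; the earliest place one falls off (shortest prefix, ties alphabetical) gets sent to the lowest-numbered state that keeps every Accept/Reject pair distinguishable — a pair clashes when both reach the same state with identical unread suffix — and to a fresh state only if none does.
a: 0a undefined. 0a->0: no, aa/a meet in 0. Open state 1: 0a->1.
b: 0b undefined. 0b->0: ok.
aa: 1a undefined. 1a->0: ok.
ab: 1b undefined. 1b->0: no, baba/bbba meet in 1. 1b->1: no, bbab/bbba meet in 1. Open state 2: 1b->2.
aba: 2a undefined. 2a->0: ok.
abb: 2b undefined. 2b->0: ok.
All examples now run through 3 states with every (state, symbol) defined. Accept strings end in {0,2}, Reject strings end in {1}; accept={0,2}.

states=3 start=0 accept={0,2} delta: 0a->1 0b->0 1a->0 1b->2 2a->0 2b->0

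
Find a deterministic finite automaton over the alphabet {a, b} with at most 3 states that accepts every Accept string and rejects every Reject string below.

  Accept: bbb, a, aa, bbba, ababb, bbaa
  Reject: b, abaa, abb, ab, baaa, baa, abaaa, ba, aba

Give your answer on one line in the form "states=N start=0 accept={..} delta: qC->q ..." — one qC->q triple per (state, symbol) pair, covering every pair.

states=3 start=0 accept={0} delta: 0a->0 0b->1 1a->1 1b->2 2a->0 2b->0

Fold the examples into a partial DFA from state 0: repeatedly fix the first undefined (state, symbol) met by the shortest-then-alphabetical prefix, trying targets in increasing order and rejecting any under which an Accept and a Reject string meet in one state with the same remainder; add a state when all current targets are rejected. Accepting states are where Accept strings end.
a: 0a undefined. 0a->0: ok.
b: 0b undefined. 0b->0: no, bbb/b meet in 0. Open state 1: 0b->1.
ba: 1a undefined. 1a->0: no, a/abaa meet in 0. 1a->1: ok.
bb: 1b undefined. 1b->0: no, bbb/b meet in 1. 1b->1: no, bbb/b meet in 1. Open state 2: 1b->2.
bba: 2a undefined. 2a->0: ok.
bbb: 2b undefined. 2b->0: ok.
All examples now run through 3 states with every (state, symbol) defined. Accept strings end in {0}, Reject strings end in {1,2}; accept={0}.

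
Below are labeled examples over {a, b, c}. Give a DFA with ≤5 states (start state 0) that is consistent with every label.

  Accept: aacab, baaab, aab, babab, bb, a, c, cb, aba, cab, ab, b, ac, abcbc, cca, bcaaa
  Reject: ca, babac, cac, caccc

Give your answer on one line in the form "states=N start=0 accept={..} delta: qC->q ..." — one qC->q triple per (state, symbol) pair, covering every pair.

State merging on the prefix tree: take the shortest (then alphabetical) example prefix whose next move is undefined and point that move at state 0, else 1, else 2, ...; a target is out if some Accept/Reject pair would then sit in one state with the same input left (inseparable). If every existing state is out, open a new one.
a: 0a undefined. 0a->0: ok.
b: 0b undefined. 0b->0: no, c/babac meet in 0 with "c" left. Open state 1: 0b->1.
c: 0c undefined. 0c->0: no, a/ca meet in 0. 0c->1: no, aba/ca meet in 1 with "a" left. Open state 2: 0c->2.
ba: 1a undefined. 1a->0: no, c/babac meet in 2. 1a->1: ok.
bb: 1b undefined. 1b->0: no, c/babac meet in 2. 1b->1: ok.
bc: 1c undefined. 1c->0: no, a/babac meet in 0. 1c->1: no, baaab/babac meet in 1. 1c->2: no, c/babac meet in 2. Open state 3: 1c->3.
ca: 2a undefined. 2a->0: no, a/ca meet in 0. 2a->1: no, aacab/ca meet in 1. 2a->2: no, c/ca meet in 2. 2a->3: ok.
cb: 2b undefined. 2b->0: ok.
cc: 2c undefined. 2c->0: ok.
bca: 3a undefined. 3a->0: ok.
cab: 3b undefined. 3b->0: ok.
cac: 3c undefined. 3c->0: no, aacab/cac meet in 0. 3c->1: no, baaab/cac meet in 1. 3c->2: no, c/cac meet in 2. 3c->3: ok.
All examples now run through 4 states with every (state, symbol) defined. Accept strings end in {0,1,2}, Reject strings end in {3}; accept={0,1,2}.

states=4 start=0 accept={0,1,2} delta: 0a->0 0b->1 0c->2 1a->1 1b->1 1c->3 2a->3 2b->0 2c->0 3a->0 3b->0 3c->3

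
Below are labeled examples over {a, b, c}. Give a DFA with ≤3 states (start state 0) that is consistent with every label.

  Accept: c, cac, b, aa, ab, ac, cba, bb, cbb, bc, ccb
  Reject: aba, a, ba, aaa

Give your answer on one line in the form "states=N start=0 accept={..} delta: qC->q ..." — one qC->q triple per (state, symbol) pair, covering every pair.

states=3 start=0 accept={0,2} delta: 0a->1 0b->0 0c->2 1a->0 1b->0 1c->0 2a->0 2b->1 2c->0

Fold the examples into a partial DFA from state 0: repeatedly fix the first undefined (state, symbol) met by the shortest-then-alphabetical prefix, trying targets in increasing order and rejecting any under which an Accept and a Reject string meet in one state with the same remainder; add a state when all current targets are rejected. Accepting states are where Accept strings end.
a: 0a undefined. 0a->0: no, aa/a meet in 0. Open state 1: 0a->1.
b: 0b undefined. 0b->0: ok.
c: 0c undefined. 0c->0: no, cba/a meet in 1. 0c->1: no, c/a meet in 1. Open state 2: 0c->2.
aa: 1a undefined. 1a->0: ok.
ab: 1b undefined. 1b->0: ok.
ac: 1c undefined. 1c->0: ok.
ca: 2a undefined. 2a->0: ok.
cb: 2b undefined. 2b->0: no, cba/aba meet in 1. 2b->1: ok.
cc: 2c undefined. 2c->0: ok.
All examples now run through 3 states with every (state, symbol) defined. Accept strings end in {0,2}, Reject strings end in {1}; accept={0,2}.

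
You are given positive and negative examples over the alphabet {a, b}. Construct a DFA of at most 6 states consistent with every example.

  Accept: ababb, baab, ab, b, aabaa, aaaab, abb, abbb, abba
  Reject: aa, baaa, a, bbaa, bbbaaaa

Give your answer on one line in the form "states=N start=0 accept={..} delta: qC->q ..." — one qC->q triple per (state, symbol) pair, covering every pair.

State merging on the prefix tree: take the shortest (then alphabetical) example prefix whose next move is undefined and point that move at state 0, else 1, else 2, ...; a target is out if some Accept/Reject pair would then sit in one state with the same input left (inseparable). If every existing state is out, open a new one.
a: 0a undefined. 0a->0: ok.
b: 0b undefined. 0b->0: no, ababb/aa meet in 0. Open state 1: 0b->1.
ba: 1a undefined. 1a->0: no, aabaa/aa meet in 0. 1a->1: no, ab/baaa meet in 1. Open state 2: 1a->2.
bb: 1b undefined. 1b->0: no, abb/aa meet in 0. 1b->1: no, aabaa/bbaa meet in 2 with "a" left. 1b->2: ok.
baa: 2a undefined. 2a->0: no, aabaa/aa meet in 0. 2a->1: no, baab/baaa meet in 2. 2a->2: no, aabaa/baaa meet in 2. Open state 3: 2a->3.
bbb: 2b undefined. 2b->0: no, abbb/aa meet in 0. 2b->1: ok.
baaa: 3a undefined. 3a->0: ok.
baab: 3b undefined. 3b->0: no, baab/aa meet in 0. 3b->1: ok.
All examples now run through 4 states with every (state, symbol) defined. Accept strings end in {1,2,3}, Reject strings end in {0}; accept={1,2,3}.

states=4 start=0 accept={1,2,3} delta: 0a->0 0b->1 1a->2 1b->2 2a->3 2b->1 3a->0 3b->1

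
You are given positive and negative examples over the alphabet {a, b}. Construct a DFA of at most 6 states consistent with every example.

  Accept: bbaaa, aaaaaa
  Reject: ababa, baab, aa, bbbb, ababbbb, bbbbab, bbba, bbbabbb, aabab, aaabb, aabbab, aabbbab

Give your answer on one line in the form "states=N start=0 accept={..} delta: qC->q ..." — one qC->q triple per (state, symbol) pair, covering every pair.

Grow the machine one transition at a time. Run the examples from 0; the earliest place one falls off (shortest prefix, ties alphabetical) gets sent to the lowest-numbered state that keeps every Accept/Reject pair distinguishable — a pair clashes when both reach the same state with identical unread suffix — and to a fresh state only if none does.
a: 0a undefined. 0a->0: no, aaaaaa/aa meet in 0. Open state 1: 0a->1.
b: 0b undefined. 0b->0: ok.
aa: 1a undefined. 1a->0: no, bbaaa/bbba meet in 1. 1a->1: no, bbaaa/aa meet in 1. Open state 2: 1a->2.
ab: 1b undefined. 1b->0: ok.
aaa: 2a undefined. 2a->0: no, bbaaa/bbbb meet in 0. 2a->1: no, bbaaa/ababa meet in 1. 2a->2: no, bbaaa/aa meet in 2. Open state 3: 2a->3.
aab: 2b undefined. 2b->0: ok.
aaaa: 3a undefined. 3a->0: no, aaaaaa/aa meet in 2. 3a->1: ok.
aaab: 3b undefined. 3b->0: ok.
All examples now run through 4 states with every (state, symbol) defined. Accept strings end in {3}, Reject strings end in {0,1,2}; accept={3}.

states=4 start=0 accept={3} delta: 0a->1 0b->0 1a->2 1b->0 2a->3 2b->0 3a->1 3b->0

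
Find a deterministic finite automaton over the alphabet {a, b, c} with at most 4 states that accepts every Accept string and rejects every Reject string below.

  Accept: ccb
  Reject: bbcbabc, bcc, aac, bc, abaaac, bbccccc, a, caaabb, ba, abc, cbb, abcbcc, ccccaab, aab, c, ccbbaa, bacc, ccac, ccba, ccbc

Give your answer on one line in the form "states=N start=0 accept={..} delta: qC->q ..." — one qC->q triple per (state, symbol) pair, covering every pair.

states=4 start=0 accept={3} delta: 0a->0 0b->0 0c->1 1a->0 1b->0 1c->2 2a->0 2b->3 2c->0 3a->0 3b->0 3c->0

Grow the machine one transition at a time. Run the examples from 0; the earliest place one falls off (shortest prefix, ties alphabetical) gets sent to the lowest-numbered state that keeps every Accept/Reject pair distinguishable — a pair clashes when both reach the same state with identical unread suffix — and to a fresh state only if none does.
a: 0a undefined. 0a->0: ok.
b: 0b undefined. 0b->0: ok.
c: 0c undefined. 0c->0: no, ccb/bbcbabc meet in 0. Open state 1: 0c->1.
ca: 1a undefined. 1a->0: ok.
cb: 1b undefined. 1b->0: ok.
cc: 1c undefined. 1c->0: no, ccb/bcc meet in 0. 1c->1: no, ccb/a meet in 0. Open state 2: 1c->2.
cca: 2a undefined. 2a->0: ok.
ccb: 2b undefined. 2b->0: no, ccb/a meet in 0. 2b->1: no, ccb/bbcbabc meet in 1. 2b->2: no, ccb/bcc meet in 2. Open state 3: 2b->3.
ccc: 2c undefined. 2c->0: ok.
ccba: 3a undefined. 3a->0: ok.
ccbb: 3b undefined. 3b->0: ok.
ccbc: 3c undefined. 3c->0: ok.
All examples now run through 4 states with every (state, symbol) defined. Accept strings end in {3}, Reject strings end in {0,1,2}; accept={3}.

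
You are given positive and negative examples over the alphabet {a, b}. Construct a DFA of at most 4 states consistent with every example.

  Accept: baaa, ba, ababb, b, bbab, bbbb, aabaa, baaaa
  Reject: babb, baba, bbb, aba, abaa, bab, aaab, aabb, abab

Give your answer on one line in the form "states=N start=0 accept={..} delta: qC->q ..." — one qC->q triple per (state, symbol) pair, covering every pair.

states=3 start=0 accept={2} delta: 0a->1 0b->2 1a->0 1b->0 2a->2 2b->1

State merging on the prefix tree: take the shortest (then alphabetical) example prefix whose next move is undefined and point that move at state 0, else 1, else 2, ...; a target is out if some Accept/Reject pair would then sit in one state with the same input left (inseparable). If every existing state is out, open a new one.
a: 0a undefined. 0a->0: no, ba/aba meet in 0 with "ba" left. Open state 1: 0a->1.
b: 0b undefined. 0b->0: no, b/bbb meet in 0. 0b->1: no, bbab/abab meet in 1 with "bab" left. Open state 2: 0b->2.
aa: 1a undefined. 1a->0: ok.
ab: 1b undefined. 1b->0: ok.
ba: 2a undefined. 2a->0: no, baaa/baba meet in 0. 2a->1: no, baaa/baba meet in 1. 2a->2: ok.
bb: 2b undefined. 2b->0: no, baaa/babb meet in 2. 2b->1: ok.
All examples now run through 3 states with every (state, symbol) defined. Accept strings end in {2}, Reject strings end in {0,1}; accept={2}.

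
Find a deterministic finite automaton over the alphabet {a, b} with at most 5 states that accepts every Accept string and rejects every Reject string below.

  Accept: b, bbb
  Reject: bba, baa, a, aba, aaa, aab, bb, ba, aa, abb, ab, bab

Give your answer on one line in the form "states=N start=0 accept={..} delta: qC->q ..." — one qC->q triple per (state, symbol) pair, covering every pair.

states=3 start=0 accept={2} delta: 0a->1 0b->2 1a->1 1b->1 2a->1 2b->0

Grow the machine one transition at a time. Run the examples from 0; the earliest place one falls off (shortest prefix, ties alphabetical) gets sent to the lowest-numbered state that keeps every Accept/Reject pair distinguishable — a pair clashes when both reach the same state with identical unread suffix — and to a fresh state only if none does.
a: 0a undefined. 0a->0: no, b/aab meet in 0 with "b" left. Open state 1: 0a->1.
b: 0b undefined. 0b->0: no, b/bb meet in 0. 0b->1: no, b/a meet in 1. Open state 2: 0b->2.
aa: 1a undefined. 1a->0: no, b/aab meet in 2. 1a->1: ok.
ab: 1b undefined. 1b->0: no, b/abb meet in 2. 1b->1: ok.
ba: 2a undefined. 2a->0: no, b/bab meet in 2. 2a->1: ok.
bb: 2b undefined. 2b->0: ok.
All examples now run through 3 states with every (state, symbol) defined. Accept strings end in {2}, Reject strings end in {0,1}; accept={2}.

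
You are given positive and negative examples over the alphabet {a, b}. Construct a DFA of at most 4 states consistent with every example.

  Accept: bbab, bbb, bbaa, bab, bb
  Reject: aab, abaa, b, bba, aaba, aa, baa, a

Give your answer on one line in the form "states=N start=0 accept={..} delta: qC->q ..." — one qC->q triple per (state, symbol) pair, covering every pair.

states=4 start=0 accept={2} delta: 0a->0 0b->1 1a->1 1b->2 2a->3 2b->2 3a->2 3b->2

State merging on the prefix tree: take the shortest (then alphabetical) example prefix whose next move is undefined and point that move at state 0, else 1, else 2, ...; a target is out if some Accept/Reject pair would then sit in one state with the same input left (inseparable). If every existing state is out, open a new one.
a: 0a undefined. 0a->0: ok.
b: 0b undefined. 0b->0: no, bbab/aab meet in 0. Open state 1: 0b->1.
ba: 1a undefined. 1a->0: no, bab/aab meet in 1. 1a->1: ok.
bb: 1b undefined. 1b->0: no, bbab/aab meet in 1. 1b->1: no, bbab/aab meet in 1. Open state 2: 1b->2.
bba: 2a undefined. 2a->0: no, bbab/aab meet in 1. 2a->1: no, bbaa/aab meet in 1. 2a->2: no, bbaa/bba meet in 2. Open state 3: 2a->3.
bbb: 2b undefined. 2b->0: no, bbb/aa meet in 0. 2b->1: no, bbb/aab meet in 1. 2b->2: ok.
bbaa: 3a undefined. 3a->0: no, bbaa/aa meet in 0. 3a->1: no, bbaa/aab meet in 1. 3a->2: ok.
bbab: 3b undefined. 3b->0: no, bbab/aa meet in 0. 3b->1: no, bbab/aab meet in 1. 3b->2: ok.
All examples now run through 4 states with every (state, symbol) defined. Accept strings end in {2}, Reject strings end in {0,1,3}; accept={2}.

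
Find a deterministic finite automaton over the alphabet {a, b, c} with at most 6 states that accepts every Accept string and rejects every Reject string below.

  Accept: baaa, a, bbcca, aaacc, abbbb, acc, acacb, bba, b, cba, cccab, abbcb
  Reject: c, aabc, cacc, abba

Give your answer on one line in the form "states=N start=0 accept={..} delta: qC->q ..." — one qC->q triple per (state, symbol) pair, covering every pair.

State merging on the prefix tree: take the shortest (then alphabetical) example prefix whose next move is undefined and point that move at state 0, else 1, else 2, ...; a target is out if some Accept/Reject pair would then sit in one state with the same input left (inseparable). If every existing state is out, open a new one.
a: 0a undefined. 0a->0: no, bba/abba meet in 0 with "bba" left. Open state 1: 0a->1.
b: 0b undefined. 0b->0: ok.
c: 0c undefined. 0c->0: no, acc/cacc meet in 1 with "cc" left. 0c->1: no, a/c meet in 1. Open state 2: 0c->2.
aa: 1a undefined. 1a->0: ok.
ab: 1b undefined. 1b->0: no, baaa/abba meet in 1. 1b->1: no, b/abba meet in 0. 1b->2: no, cba/abba meet in 2 with "ba" left. Open state 3: 1b->3.
ac: 1c undefined. 1c->0: no, aaacc/c meet in 2. 1c->1: ok.
ca: 2a undefined. 2a->0: ok.
cb: 2b undefined. 2b->0: ok.
cc: 2c undefined. 2c->0: no, acacb/cacc meet in 0. 2c->1: no, baaa/cacc meet in 1. 2c->2: ok.
abb: 3b undefined. 3b->0: no, baaa/abba meet in 1. 3b->1: no, bbcca/abba meet in 0. 3b->2: no, bbcca/abba meet in 0. 3b->3: ok.
abba: 3a undefined. 3a->0: no, bbcca/abba meet in 0. 3a->1: no, baaa/abba meet in 1. 3a->2: ok.
abbc: 3c undefined. 3c->0: ok.
All examples now run through 4 states with every (state, symbol) defined. Accept strings end in {0,1,3}, Reject strings end in {2}; accept={0,1,3}.

states=4 start=0 accept={0,1,3} delta: 0a->1 0b->0 0c->2 1a->0 1b->3 1c->1 2a->0 2b->0 2c->2 3a->2 3b->3 3c->0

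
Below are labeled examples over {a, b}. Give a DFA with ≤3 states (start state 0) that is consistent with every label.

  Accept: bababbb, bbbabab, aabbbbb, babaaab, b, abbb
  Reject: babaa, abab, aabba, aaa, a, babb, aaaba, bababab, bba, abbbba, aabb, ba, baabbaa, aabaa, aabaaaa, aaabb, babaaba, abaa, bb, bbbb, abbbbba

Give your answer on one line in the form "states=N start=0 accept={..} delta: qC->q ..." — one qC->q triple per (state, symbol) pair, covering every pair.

states=3 start=0 accept={1} delta: 0a->0 0b->1 1a->2 1b->0 2a->0 2b->2

State merging on the prefix tree: take the shortest (then alphabetical) example prefix whose next move is undefined and point that move at state 0, else 1, else 2, ...; a target is out if some Accept/Reject pair would then sit in one state with the same input left (inseparable). If every existing state is out, open a new one.
a: 0a undefined. 0a->0: ok.
b: 0b undefined. 0b->0: no, bababbb/babaa meet in 0. Open state 1: 0b->1.
ba: 1a undefined. 1a->0: no, babaaab/abab meet in 1. 1a->1: no, b/aaaba meet in 1. Open state 2: 1a->2.
bb: 1b undefined. 1b->0: ok.
baa: 2a undefined. 2a->0: ok.
bab: 2b undefined. 2b->0: no, bababbb/babb meet in 1. 2b->1: no, bababbb/abab meet in 1. 2b->2: ok.
All examples now run through 3 states with every (state, symbol) defined. Accept strings end in {1}, Reject strings end in {0,2}; accept={1}.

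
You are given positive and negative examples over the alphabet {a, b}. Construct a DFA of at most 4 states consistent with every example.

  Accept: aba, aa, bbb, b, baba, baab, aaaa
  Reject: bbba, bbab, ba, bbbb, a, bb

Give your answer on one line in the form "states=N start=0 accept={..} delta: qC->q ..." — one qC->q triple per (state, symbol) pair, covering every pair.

states=4 start=0 accept={0,2} delta: 0a->1 0b->2 1a->0 1b->1 2a->1 2b->3 3a->1 3b->2

Grow the machine one transition at a time. Run the examples from 0; the earliest place one falls off (shortest prefix, ties alphabetical) gets sent to the lowest-numbered state that keeps every Accept/Reject pair distinguishable — a pair clashes when both reach the same state with identical unread suffix — and to a fresh state only if none does.
a: 0a undefined. 0a->0: no, aba/ba meet in 0 with "ba" left. Open state 1: 0a->1.
b: 0b undefined. 0b->0: no, bbb/bbbb meet in 0. 0b->1: no, aa/ba meet in 1 with "a" left. Open state 2: 0b->2.
aa: 1a undefined. 1a->0: ok.
ab: 1b undefined. 1b->0: no, aba/a meet in 1. 1b->1: ok.
ba: 2a undefined. 2a->0: no, aba/ba meet in 0. 2a->1: ok.
bb: 2b undefined. 2b->0: no, aba/bbbb meet in 0. 2b->1: no, aba/bbba meet in 0. 2b->2: no, bbb/bbbb meet in 2. Open state 3: 2b->3.
bba: 3a undefined. 3a->0: no, b/bbab meet in 2. 3a->1: ok.
bbb: 3b undefined. 3b->0: no, b/bbbb meet in 2. 3b->1: no, aba/bbba meet in 0. 3b->2: ok.
All examples now run through 4 states with every (state, symbol) defined. Accept strings end in {0,2}, Reject strings end in {1,3}; accept={0,2}.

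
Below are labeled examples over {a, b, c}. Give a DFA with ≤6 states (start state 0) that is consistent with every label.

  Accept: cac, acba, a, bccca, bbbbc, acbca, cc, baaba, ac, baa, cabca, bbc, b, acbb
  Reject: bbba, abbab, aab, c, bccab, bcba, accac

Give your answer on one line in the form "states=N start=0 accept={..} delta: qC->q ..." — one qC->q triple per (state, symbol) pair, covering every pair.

states=5 start=0 accept={1,2,4} delta: 0a->1 0b->2 0c->3 1a->1 1b->0 1c->2 2a->1 2b->3 2c->4 3a->1 3b->4 3c->1 4a->0 4b->4 4c->1

Grow the machine one transition at a time. Run the examples from 0; the earliest place one falls off (shortest prefix, ties alphabetical) gets sent to the lowest-numbered state that keeps every Accept/Reject pair distinguishable — a pair clashes when both reach the same state with identical unread suffix — and to a fresh state only if none does.
a: 0a undefined. 0a->0: no, ac/c meet in 0 with "c" left. Open state 1: 0a->1.
b: 0b undefined. 0b->0: no, a/bbba meet in 1. 0b->1: no, acba/bcba meet in 1 with "cba" left. Open state 2: 0b->2.
c: 0c undefined. 0c->0: no, cc/c meet in 0. 0c->1: no, a/c meet in 1. 0c->2: no, b/c meet in 2. Open state 3: 0c->3.
aa: 1a undefined. 1a->0: no, b/aab meet in 2. 1a->1: ok.
ab: 1b undefined. 1b->0: ok.
ac: 1c undefined. 1c->0: no, cac/accac meet in 3 with "ac" left. 1c->1: no, acba/accac meet in 1. 1c->2: ok.
ba: 2a undefined. 2a->0: no, ac/abbab meet in 2. 2a->1: ok.
bb: 2b undefined. 2b->0: no, acba/bbba meet in 1. 2b->1: no, acba/bbba meet in 1. 2b->2: no, acba/bbba meet in 1. 2b->3: ok.
bc: 2c undefined. 2c->0: no, a/bcba meet in 1. 2c->1: no, a/bcba meet in 1. 2c->2: no, acba/bcba meet in 3 with "a" left. 2c->3: no, cac/accac meet in 3 with "ac" left. Open state 4: 2c->4.
ca: 3a undefined. 3a->0: no, cac/c meet in 3. 3a->1: ok.
cc: 3c undefined. 3c->0: no, cc/abbab meet in 0. 3c->1: ok.
bbb: 3b undefined. 3b->0: no, acba/bbba meet in 1. 3b->1: no, acba/bbba meet in 1. 3b->2: no, acba/bbba meet in 1. 3b->3: no, acba/bbba meet in 1. 3b->4: ok.
bcb: 4b undefined. 4b->0: no, acba/bcba meet in 1. 4b->1: no, acba/bcba meet in 1. 4b->2: no, acba/bcba meet in 1. 4b->3: no, acba/bcba meet in 1. 4b->4: ok.
bcc: 4c undefined. 4c->0: no, bbbbc/abbab meet in 0. 4c->1: ok.
acca: 4a undefined. 4a->0: ok.
All examples now run through 5 states with every (state, symbol) defined. Accept strings end in {1,2,4}, Reject strings end in {0,3}; accept={1,2,4}.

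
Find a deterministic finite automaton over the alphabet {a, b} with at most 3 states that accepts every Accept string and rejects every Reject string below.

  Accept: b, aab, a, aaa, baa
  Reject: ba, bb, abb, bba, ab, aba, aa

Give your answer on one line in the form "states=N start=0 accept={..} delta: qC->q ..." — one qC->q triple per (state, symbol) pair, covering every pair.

states=3 start=0 accept={1} delta: 0a->1 0b->1 1a->0 1b->2 2a->0 2b->0

State merging on the prefix tree: take the shortest (then alphabetical) example prefix whose next move is undefined and point that move at state 0, else 1, else 2, ...; a target is out if some Accept/Reject pair would then sit in one state with the same input left (inseparable). If every existing state is out, open a new one.
a: 0a undefined. 0a->0: no, b/ab meet in 0 with "b" left. Open state 1: 0a->1.
b: 0b undefined. 0b->0: no, b/bb meet in 0. 0b->1: ok.
aa: 1a undefined. 1a->0: ok.
ab: 1b undefined. 1b->0: no, b/abb meet in 1. 1b->1: no, b/bb meet in 1. Open state 2: 1b->2.
aba: 2a undefined. 2a->0: ok.
abb: 2b undefined. 2b->0: ok.
All examples now run through 3 states with every (state, symbol) defined. Accept strings end in {1}, Reject strings end in {0,2}; accept={1}.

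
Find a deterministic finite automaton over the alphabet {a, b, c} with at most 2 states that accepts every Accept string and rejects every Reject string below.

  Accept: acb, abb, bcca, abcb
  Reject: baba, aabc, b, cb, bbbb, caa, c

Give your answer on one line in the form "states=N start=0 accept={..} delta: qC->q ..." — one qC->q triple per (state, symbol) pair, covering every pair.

states=2 start=0 accept={1} delta: 0a->1 0b->0 0c->0 1a->0 1b->1 1c->1

State merging on the prefix tree: take the shortest (then alphabetical) example prefix whose next move is undefined and point that move at state 0, else 1, else 2, ...; a target is out if some Accept/Reject pair would then sit in one state with the same input left (inseparable). If every existing state is out, open a new one.
a: 0a undefined. 0a->0: no, acb/cb meet in 0 with "cb" left. Open state 1: 0a->1.
b: 0b undefined. 0b->0: ok.
c: 0c undefined. 0c->0: ok.
aa: 1a undefined. 1a->0: ok.
ab: 1b undefined. 1b->0: no, abb/aabc meet in 0. 1b->1: ok.
ac: 1c undefined. 1c->0: no, acb/baba meet in 0. 1c->1: ok.
All examples now run through 2 states with every (state, symbol) defined. Accept strings end in {1}, Reject strings end in {0}; accept={1}.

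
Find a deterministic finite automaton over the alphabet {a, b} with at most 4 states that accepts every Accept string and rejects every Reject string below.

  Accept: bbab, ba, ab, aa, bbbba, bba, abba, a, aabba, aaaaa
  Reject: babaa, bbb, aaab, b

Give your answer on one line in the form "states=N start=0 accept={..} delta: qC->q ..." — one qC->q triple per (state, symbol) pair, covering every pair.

State merging on the prefix tree: take the shortest (then alphabetical) example prefix whose next move is undefined and point that move at state 0, else 1, else 2, ...; a target is out if some Accept/Reject pair would then sit in one state with the same input left (inseparable). If every existing state is out, open a new one.
a: 0a undefined. 0a->0: no, ab/aaab meet in 0 with "b" left. Open state 1: 0a->1.
b: 0b undefined. 0b->0: ok.
aa: 1a undefined. 1a->0: no, bbab/aaab meet in 1 with "b" left. 1a->1: no, bbab/aaab meet in 1 with "b" left. Open state 2: 1a->2.
ab: 1b undefined. 1b->0: no, bbab/bbb meet in 0. 1b->1: ok.
aaa: 2a undefined. 2a->0: ok.
aab: 2b undefined. 2b->0: ok.
All examples now run through 3 states with every (state, symbol) defined. Accept strings end in {1,2}, Reject strings end in {0}; accept={1,2}.

states=3 start=0 accept={1,2} delta: 0a->1 0b->0 1a->2 1b->1 2a->0 2b->0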